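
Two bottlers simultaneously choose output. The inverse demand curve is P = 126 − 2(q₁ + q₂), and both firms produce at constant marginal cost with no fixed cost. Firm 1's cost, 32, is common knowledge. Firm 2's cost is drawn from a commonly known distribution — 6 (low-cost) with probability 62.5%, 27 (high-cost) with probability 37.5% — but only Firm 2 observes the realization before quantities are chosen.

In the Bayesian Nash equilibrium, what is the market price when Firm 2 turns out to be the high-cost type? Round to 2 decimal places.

Type-c best response for Firm 2: q₂(c) = (126 − c)/4 − q₁/2.
Firm 1 maximizes expected profit; its first-order condition is 126 − 4q₁ − 2E[q₂] − 32 = 0.
Substituting E[q₂] and solving: E[c₂] = 13.875, so q₁ = (126 − 2·32 + 13.875)/6 = 12.6458.
q₂(high-cost) = 18.4271, so P = 126 − 2·(12.6458 + 18.4271) = 63.8542.

63.85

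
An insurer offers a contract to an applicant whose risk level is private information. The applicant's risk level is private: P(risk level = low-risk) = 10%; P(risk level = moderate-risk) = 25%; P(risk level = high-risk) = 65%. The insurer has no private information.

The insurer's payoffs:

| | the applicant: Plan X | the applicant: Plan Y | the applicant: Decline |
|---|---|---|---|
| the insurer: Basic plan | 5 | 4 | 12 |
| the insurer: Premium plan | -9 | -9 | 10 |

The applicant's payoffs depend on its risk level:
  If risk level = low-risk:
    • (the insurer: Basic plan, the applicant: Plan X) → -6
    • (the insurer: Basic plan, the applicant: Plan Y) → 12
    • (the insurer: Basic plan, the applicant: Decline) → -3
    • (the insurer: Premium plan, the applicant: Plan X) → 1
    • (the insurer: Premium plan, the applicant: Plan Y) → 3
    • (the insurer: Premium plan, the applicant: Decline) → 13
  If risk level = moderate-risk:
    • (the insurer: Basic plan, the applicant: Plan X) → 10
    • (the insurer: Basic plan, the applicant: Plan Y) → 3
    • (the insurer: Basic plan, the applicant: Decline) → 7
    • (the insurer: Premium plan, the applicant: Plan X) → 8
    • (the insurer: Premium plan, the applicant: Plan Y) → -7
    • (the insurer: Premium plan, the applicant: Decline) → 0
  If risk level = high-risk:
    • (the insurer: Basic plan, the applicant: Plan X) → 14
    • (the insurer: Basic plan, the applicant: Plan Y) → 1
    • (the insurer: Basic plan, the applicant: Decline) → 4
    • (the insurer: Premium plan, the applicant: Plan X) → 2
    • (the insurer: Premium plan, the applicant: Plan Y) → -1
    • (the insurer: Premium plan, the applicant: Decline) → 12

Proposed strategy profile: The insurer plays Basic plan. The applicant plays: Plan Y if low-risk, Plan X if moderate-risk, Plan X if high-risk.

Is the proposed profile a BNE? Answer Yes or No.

Yes

The insurer plays Basic plan: E[Basic plan] = 0.1·(4) + 0.25·(5) + 0.65·(5) = 4.9; E[Premium plan] = -9. Best-responding. ✓
The applicant (risk level low-risk), facing Basic plan: Plan X gives -6, Plan Y gives 12, Decline gives -3. Proposed Plan Y is best. ✓
The applicant (risk level moderate-risk), facing Basic plan: Plan X gives 10, Plan Y gives 3, Decline gives 7. Proposed Plan X is best. ✓
The applicant (risk level high-risk), facing Basic plan: Plan X gives 14, Plan Y gives 1, Decline gives 4. Proposed Plan X is best. ✓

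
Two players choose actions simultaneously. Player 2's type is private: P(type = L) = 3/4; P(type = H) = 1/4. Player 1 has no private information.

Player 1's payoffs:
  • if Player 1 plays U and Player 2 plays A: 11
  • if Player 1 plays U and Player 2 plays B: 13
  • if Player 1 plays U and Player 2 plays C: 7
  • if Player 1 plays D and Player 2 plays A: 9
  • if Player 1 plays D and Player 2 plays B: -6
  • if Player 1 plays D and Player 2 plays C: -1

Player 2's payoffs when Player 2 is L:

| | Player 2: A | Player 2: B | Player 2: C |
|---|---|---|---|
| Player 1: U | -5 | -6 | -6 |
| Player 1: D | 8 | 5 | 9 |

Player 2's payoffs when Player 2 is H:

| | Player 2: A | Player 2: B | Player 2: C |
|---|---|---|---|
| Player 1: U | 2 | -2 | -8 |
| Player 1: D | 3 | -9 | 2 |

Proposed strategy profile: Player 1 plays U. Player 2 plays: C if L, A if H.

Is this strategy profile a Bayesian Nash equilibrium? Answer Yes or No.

Player 1 plays U: E[U] = 3/4·(7) + 1/4·(11) = 8; E[D] = 3/2. Best-responding. ✓
Player 2 (type L), facing U: A gives -5, B gives -6, C gives -6. Proposed C is not best — profitable deviation exists. ✗
Player 2 (type H), facing U: A gives 2, B gives -2, C gives -8. Proposed A is best. ✓

No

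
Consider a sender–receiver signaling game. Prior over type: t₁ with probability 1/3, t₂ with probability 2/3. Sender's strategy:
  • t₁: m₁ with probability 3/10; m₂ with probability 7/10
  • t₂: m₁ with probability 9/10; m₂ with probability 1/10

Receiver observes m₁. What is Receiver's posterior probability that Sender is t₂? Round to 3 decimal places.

Apply Bayes' rule using the sender's strategy as the likelihood.
P(m₁) = (1/3)·(3/10) + (2/3)·(9/10) = 7/10
P(t₂ | m₁) = ((2/3)·(9/10)) / (7/10) = (3/5) / (7/10) = 6/7

0.857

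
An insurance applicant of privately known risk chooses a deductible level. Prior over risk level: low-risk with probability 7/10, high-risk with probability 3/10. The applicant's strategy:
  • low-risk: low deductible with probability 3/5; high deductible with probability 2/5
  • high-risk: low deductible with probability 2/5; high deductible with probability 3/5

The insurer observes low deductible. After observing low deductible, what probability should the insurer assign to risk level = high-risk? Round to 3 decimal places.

0.222

P(low deductible) = (7/10)·(3/5) + (3/10)·(2/5) = 27/50
P(high-risk | low deductible) = ((3/10)·(2/5)) / (27/50) = (3/25) / (27/50) = 2/9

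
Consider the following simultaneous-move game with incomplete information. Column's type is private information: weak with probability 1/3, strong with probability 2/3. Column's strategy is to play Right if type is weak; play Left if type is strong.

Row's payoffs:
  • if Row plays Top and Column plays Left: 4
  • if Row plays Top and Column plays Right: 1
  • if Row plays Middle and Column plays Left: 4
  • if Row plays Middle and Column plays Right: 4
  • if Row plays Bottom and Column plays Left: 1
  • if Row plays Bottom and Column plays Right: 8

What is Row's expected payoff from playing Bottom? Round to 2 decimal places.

E[Bottom] = 1/3·8 + 2/3·1 = 8/3 + 2/3 = 10/3

3.33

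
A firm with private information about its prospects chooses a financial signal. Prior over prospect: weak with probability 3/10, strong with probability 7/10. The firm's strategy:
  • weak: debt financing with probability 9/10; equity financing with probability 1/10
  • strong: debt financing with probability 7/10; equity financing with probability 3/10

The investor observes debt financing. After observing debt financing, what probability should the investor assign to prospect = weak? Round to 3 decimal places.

P(debt financing) = (3/10)·(9/10) + (7/10)·(7/10) = 19/25
P(weak | debt financing) = ((3/10)·(9/10)) / (19/25) = (27/100) / (19/25) = 27/76

0.355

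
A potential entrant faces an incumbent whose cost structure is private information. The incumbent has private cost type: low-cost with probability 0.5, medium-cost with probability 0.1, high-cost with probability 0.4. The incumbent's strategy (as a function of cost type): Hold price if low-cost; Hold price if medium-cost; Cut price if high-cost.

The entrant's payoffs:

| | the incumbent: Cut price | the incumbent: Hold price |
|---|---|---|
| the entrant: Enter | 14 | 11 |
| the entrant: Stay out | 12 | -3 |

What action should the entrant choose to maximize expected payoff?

E[Enter] = 0.5·(11) + 0.1·(11) + 0.4·(14) = 12.2
E[Stay out] = 0.5·(-3) + 0.1·(-3) + 0.4·(12) = 3
Best response: Enter (12.2 is the largest).

Enter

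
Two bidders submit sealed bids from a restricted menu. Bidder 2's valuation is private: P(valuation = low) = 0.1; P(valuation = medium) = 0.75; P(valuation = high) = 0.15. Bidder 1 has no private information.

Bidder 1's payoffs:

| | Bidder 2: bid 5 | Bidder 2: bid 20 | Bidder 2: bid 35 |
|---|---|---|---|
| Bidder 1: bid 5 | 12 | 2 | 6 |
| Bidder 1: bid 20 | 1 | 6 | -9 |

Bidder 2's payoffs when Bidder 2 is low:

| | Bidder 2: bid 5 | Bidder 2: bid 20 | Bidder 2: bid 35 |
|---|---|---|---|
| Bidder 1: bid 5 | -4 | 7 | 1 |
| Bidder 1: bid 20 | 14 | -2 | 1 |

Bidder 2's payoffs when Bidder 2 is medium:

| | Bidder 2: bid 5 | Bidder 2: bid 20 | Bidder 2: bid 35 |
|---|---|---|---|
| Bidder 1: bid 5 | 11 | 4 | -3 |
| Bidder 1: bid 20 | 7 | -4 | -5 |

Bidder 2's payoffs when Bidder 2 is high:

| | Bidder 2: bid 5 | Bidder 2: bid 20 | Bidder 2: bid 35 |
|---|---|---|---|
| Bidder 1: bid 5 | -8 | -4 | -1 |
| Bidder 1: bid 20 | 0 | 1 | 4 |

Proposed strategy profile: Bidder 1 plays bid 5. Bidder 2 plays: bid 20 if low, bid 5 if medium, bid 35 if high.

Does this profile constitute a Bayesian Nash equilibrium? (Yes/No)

Yes

Bidder 1 plays bid 5: E[bid 5] = 0.1·(2) + 0.75·(12) + 0.15·(6) = 10.1; E[bid 20] = 0. Best-responding. ✓
Bidder 2 (valuation low), facing bid 5: bid 5 gives -4, bid 20 gives 7, bid 35 gives 1. Proposed bid 20 is best. ✓
Bidder 2 (valuation medium), facing bid 5: bid 5 gives 11, bid 20 gives 4, bid 35 gives -3. Proposed bid 5 is best. ✓
Bidder 2 (valuation high), facing bid 5: bid 5 gives -8, bid 20 gives -4, bid 35 gives -1. Proposed bid 35 is best. ✓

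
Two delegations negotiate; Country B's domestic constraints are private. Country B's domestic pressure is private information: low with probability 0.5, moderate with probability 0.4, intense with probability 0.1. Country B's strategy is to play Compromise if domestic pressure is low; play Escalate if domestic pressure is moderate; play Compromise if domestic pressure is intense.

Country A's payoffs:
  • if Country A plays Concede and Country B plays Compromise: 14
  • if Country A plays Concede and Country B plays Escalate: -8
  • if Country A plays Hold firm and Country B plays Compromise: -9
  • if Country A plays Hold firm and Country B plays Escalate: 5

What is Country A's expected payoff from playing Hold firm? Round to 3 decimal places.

-3.400

Take the expectation over Country B's domestic pressure, weighting each type's action by its prior probability.
E[Hold firm] = 0.5·(-9) + 0.4·5 + 0.1·(-9) = (-4.5) + 2 + (-0.9) = -3.4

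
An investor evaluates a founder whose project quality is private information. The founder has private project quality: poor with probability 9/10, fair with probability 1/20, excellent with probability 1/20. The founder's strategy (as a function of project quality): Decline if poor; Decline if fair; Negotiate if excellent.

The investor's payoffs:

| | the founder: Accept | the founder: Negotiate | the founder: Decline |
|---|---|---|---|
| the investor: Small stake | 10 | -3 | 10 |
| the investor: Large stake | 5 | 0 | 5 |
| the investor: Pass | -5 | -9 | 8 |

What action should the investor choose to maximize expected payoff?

Small stake

E[Small stake] = 9/10·(10) + 1/20·(10) + 1/20·(-3) = 187/20
E[Large stake] = 9/10·(5) + 1/20·(5) + 1/20·(0) = 19/4
E[Pass] = 9/10·(8) + 1/20·(8) + 1/20·(-9) = 143/20
Best response: Small stake (187/20 is the largest).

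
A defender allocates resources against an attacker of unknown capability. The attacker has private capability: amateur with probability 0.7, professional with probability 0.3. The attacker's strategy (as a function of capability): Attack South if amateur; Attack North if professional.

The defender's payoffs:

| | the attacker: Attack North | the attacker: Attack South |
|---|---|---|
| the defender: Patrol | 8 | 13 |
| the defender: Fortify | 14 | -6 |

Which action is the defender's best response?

E[Patrol] = 0.7·(13) + 0.3·(8) = 11.5
E[Fortify] = 0.7·(-6) + 0.3·(14) = 0
Best response: Patrol (11.5 is the largest).

Patrol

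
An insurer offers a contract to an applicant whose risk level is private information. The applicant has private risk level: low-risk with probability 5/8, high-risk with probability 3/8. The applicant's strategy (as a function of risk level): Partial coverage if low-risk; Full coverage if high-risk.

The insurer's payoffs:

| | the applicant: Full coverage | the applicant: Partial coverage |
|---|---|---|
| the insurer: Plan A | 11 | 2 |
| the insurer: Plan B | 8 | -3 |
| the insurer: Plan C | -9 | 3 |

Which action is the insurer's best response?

Plan A

E[Plan A] = 5/8·(2) + 3/8·(11) = 43/8
E[Plan B] = 5/8·(-3) + 3/8·(8) = 9/8
E[Plan C] = 5/8·(3) + 3/8·(-9) = -3/2
Best response: Plan A (43/8 is the largest).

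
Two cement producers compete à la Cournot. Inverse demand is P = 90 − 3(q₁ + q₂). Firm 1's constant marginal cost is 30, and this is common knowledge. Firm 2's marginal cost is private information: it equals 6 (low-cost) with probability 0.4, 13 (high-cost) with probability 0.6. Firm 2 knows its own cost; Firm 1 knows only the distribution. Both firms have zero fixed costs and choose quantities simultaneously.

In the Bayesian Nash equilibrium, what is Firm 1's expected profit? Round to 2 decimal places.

Firm 2 with cost c maximizes (90 − 3(q₁+q₂) − c)·q₂, giving q₂(c) = (90 − c − 3q₁)/6.
E[c₂] = 0.4·6 + 0.6·13 = 10.2
Firm 1's FOC against E[q₂] yields q₁ = (90 − 2·30 + E[c₂])/9 = (90 − 60 + 10.2)/9 = 4.46667.
E[P] = 90 − 3·(q₁ + E[q₂]) = 43.4; Firm 1's expected profit = (E[P] − 30)·q₁ = (43.4 − 30)·4.46667 = 59.8533.

59.85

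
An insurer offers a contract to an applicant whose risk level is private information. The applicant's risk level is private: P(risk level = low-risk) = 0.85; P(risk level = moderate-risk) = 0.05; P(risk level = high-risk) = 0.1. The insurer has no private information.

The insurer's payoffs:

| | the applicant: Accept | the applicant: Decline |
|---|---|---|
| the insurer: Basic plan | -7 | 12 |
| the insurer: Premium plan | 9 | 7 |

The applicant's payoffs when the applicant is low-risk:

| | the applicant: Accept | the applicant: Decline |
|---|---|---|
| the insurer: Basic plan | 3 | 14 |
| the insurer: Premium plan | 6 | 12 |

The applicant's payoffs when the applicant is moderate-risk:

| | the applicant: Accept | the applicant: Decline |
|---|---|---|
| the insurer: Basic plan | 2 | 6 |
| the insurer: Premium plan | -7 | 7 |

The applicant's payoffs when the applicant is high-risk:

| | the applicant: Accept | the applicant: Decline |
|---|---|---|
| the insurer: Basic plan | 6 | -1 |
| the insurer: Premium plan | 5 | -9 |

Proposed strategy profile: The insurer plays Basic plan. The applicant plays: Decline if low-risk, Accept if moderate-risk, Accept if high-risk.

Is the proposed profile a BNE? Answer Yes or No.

The insurer plays Basic plan: E[Basic plan] = 0.85·(12) + 0.05·(-7) + 0.1·(-7) = 9.15; E[Premium plan] = 7.3. Best-responding. ✓
The applicant (risk level low-risk), facing Basic plan: Accept gives 3, Decline gives 14. Proposed Decline is best. ✓
The applicant (risk level moderate-risk), facing Basic plan: Accept gives 2, Decline gives 6. Proposed Accept is not best — profitable deviation exists. ✗
The applicant (risk level high-risk), facing Basic plan: Accept gives 6, Decline gives -1. Proposed Accept is best. ✓

No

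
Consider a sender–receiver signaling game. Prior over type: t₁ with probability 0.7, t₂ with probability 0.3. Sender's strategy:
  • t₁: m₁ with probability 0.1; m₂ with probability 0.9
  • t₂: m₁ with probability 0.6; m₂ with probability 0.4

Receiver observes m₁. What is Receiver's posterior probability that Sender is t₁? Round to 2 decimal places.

P(m₁) = 0.7·0.1 + 0.3·0.6 = 0.25
P(t₁ | m₁) = (0.7·0.1) / 0.25 = 0.07 / 0.25 = 0.28

0.28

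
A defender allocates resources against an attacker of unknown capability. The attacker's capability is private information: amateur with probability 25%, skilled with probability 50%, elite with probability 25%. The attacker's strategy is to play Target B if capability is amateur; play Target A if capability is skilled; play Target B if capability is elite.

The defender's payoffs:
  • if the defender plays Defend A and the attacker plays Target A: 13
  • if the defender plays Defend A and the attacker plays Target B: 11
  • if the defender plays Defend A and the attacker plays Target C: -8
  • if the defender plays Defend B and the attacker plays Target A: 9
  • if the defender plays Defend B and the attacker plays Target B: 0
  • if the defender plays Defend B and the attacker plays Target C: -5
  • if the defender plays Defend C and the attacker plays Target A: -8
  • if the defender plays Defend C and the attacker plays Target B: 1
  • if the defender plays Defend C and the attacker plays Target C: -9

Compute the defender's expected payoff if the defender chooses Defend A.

E[Defend A] = 0.25·11 + 0.5·13 + 0.25·11 = 2.75 + 6.5 + 2.75 = 12

12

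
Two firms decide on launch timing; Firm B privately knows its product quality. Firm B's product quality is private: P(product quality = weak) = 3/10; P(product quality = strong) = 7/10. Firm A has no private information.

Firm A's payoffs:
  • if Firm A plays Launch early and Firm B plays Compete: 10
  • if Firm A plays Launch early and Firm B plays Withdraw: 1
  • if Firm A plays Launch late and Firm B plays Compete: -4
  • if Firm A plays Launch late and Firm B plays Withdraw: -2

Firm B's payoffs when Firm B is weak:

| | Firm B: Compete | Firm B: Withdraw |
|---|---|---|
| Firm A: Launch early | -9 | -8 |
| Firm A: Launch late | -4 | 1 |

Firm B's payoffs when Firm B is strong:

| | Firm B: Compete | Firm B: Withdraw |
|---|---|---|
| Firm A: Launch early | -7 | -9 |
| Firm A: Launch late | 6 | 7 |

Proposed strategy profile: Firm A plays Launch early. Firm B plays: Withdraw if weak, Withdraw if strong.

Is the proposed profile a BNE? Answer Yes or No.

No

Firm A plays Launch early: E[Launch early] = 3/10·(1) + 7/10·(1) = 1; E[Launch late] = -2. Best-responding. ✓
Firm B (product quality weak), facing Launch early: Compete gives -9, Withdraw gives -8. Proposed Withdraw is best. ✓
Firm B (product quality strong), facing Launch early: Compete gives -7, Withdraw gives -9. Proposed Withdraw is not best — profitable deviation exists. ✗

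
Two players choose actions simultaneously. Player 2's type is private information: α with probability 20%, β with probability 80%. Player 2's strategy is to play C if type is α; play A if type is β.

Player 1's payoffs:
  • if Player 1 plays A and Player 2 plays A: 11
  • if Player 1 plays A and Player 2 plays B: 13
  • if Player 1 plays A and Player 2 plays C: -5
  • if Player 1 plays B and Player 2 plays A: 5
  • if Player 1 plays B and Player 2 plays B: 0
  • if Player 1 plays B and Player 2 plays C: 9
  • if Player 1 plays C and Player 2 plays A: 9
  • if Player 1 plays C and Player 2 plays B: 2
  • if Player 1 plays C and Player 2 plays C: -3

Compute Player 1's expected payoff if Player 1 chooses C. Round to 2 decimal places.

Take the expectation over Player 2's type, weighting each type's action by its prior probability.
E[C] = 0.2·(-3) + 0.8·9 = (-0.6) + 7.2 = 6.6

6.60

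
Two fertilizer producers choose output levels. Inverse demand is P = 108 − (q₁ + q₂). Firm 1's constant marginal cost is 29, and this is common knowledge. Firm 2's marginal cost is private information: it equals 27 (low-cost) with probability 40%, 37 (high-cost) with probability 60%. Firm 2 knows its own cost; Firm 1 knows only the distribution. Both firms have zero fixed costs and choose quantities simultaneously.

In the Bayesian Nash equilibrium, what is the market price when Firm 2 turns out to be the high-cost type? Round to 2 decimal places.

58.67

Type-c best response for Firm 2: q₂(c) = (108 − c)/2 − q₁/2.
Firm 1 maximizes expected profit; its first-order condition is 108 − 2q₁ − E[q₂] − 29 = 0.
Substituting E[q₂] and solving: E[c₂] = 33, so q₁ = (108 − 2·29 + 33)/3 = 27.6667.
q₂(high-cost) = 21.6667, so P = 108 − (27.6667 + 21.6667) = 58.6667.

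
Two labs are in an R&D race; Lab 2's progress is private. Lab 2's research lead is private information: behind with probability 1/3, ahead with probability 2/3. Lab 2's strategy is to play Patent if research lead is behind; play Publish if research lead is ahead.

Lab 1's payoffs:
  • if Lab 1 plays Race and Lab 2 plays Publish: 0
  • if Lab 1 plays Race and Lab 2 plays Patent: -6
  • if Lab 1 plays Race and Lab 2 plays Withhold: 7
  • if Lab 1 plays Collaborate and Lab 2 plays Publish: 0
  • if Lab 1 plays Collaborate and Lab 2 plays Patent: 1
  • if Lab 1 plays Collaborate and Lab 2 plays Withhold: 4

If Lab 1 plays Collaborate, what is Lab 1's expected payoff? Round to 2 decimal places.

0.33

E[Collaborate] = 1/3·1 + 2/3·0 = 1/3 + 0 = 1/3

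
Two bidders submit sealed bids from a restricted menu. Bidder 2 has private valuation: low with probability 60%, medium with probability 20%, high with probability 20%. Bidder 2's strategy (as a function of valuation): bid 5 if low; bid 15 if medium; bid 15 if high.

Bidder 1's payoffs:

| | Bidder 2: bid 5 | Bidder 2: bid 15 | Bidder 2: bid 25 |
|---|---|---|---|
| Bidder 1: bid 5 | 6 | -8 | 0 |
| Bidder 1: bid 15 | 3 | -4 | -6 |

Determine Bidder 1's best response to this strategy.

bid 5

E[bid 5] = 0.6·(6) + 0.2·(-8) + 0.2·(-8) = 0.4
E[bid 15] = 0.6·(3) + 0.2·(-4) + 0.2·(-4) = 0.2
Best response: bid 5 (0.4 is the largest).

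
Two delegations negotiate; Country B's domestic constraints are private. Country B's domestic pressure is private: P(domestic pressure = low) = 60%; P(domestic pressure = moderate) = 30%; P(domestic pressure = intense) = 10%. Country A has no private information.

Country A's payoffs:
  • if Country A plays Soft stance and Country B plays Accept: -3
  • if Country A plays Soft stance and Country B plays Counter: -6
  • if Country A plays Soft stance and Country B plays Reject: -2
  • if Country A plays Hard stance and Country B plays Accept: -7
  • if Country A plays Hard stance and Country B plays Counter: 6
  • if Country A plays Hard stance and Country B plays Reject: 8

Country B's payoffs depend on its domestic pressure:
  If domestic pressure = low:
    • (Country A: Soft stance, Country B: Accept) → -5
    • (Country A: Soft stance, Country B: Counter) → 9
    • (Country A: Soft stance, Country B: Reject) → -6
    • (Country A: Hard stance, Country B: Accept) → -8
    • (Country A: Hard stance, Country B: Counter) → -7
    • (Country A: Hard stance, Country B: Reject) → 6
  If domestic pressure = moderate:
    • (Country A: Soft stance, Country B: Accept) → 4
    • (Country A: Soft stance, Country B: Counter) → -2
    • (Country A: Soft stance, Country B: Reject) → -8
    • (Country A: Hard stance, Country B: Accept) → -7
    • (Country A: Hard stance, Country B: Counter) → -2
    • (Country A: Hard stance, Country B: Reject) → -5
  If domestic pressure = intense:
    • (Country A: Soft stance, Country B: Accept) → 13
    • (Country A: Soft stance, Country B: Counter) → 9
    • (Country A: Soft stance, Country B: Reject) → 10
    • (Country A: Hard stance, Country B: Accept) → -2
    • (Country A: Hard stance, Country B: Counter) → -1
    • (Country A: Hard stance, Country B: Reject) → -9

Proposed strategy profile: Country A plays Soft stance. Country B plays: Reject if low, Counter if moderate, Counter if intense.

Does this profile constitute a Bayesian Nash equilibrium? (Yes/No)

No

Country A plays Soft stance: E[Soft stance] = 0.6·(-2) + 0.3·(-6) + 0.1·(-6) = -3.6; E[Hard stance] = 7.2. Not best-responding. ✗
Country B (domestic pressure low), facing Soft stance: Accept gives -5, Counter gives 9, Reject gives -6. Proposed Reject is not best — profitable deviation exists. ✗
Country B (domestic pressure moderate), facing Soft stance: Accept gives 4, Counter gives -2, Reject gives -8. Proposed Counter is not best — profitable deviation exists. ✗
Country B (domestic pressure intense), facing Soft stance: Accept gives 13, Counter gives 9, Reject gives 10. Proposed Counter is not best — profitable deviation exists. ✗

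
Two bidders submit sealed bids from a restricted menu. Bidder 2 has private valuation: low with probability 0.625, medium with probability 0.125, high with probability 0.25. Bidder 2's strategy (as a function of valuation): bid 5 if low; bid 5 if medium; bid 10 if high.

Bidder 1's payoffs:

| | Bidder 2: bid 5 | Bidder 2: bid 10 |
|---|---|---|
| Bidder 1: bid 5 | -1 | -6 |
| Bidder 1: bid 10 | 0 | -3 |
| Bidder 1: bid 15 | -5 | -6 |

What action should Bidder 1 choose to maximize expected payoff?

E[bid 5] = 0.625·(-1) + 0.125·(-1) + 0.25·(-6) = -2.25
E[bid 10] = 0.625·(0) + 0.125·(0) + 0.25·(-3) = -0.75
E[bid 15] = 0.625·(-5) + 0.125·(-5) + 0.25·(-6) = -5.25
Best response: bid 10 (-0.75 is the largest).

bid 10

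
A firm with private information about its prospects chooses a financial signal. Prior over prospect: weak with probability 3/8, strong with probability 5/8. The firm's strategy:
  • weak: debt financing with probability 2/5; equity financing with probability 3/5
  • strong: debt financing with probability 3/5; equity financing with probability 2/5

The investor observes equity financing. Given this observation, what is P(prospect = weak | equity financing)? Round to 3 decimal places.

0.474

Apply Bayes' rule using the sender's strategy as the likelihood.
P(equity financing) = (3/8)·(3/5) + (5/8)·(2/5) = 19/40
P(weak | equity financing) = ((3/8)·(3/5)) / (19/40) = (9/40) / (19/40) = 9/19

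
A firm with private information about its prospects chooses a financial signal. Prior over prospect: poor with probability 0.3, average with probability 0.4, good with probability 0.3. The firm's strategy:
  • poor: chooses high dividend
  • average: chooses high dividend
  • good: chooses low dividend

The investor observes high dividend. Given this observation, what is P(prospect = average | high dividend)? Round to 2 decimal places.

0.57

P(high dividend) = 0.3·1 + 0.4·1 + 0.3·0 = 0.7
P(average | high dividend) = (0.4·1) / 0.7 = 0.4 / 0.7 = 0.571429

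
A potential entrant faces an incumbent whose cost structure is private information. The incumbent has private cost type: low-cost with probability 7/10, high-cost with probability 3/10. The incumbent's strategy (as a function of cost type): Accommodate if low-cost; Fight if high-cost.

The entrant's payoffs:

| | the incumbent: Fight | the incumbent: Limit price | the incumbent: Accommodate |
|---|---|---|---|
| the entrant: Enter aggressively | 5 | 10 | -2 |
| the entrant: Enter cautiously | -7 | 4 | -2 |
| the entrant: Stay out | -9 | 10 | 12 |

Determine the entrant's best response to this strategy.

E[Enter aggressively] = 7/10·(-2) + 3/10·(5) = 1/10
E[Enter cautiously] = 7/10·(-2) + 3/10·(-7) = -7/2
E[Stay out] = 7/10·(12) + 3/10·(-9) = 57/10
Best response: Stay out (57/10 is the largest).

Stay out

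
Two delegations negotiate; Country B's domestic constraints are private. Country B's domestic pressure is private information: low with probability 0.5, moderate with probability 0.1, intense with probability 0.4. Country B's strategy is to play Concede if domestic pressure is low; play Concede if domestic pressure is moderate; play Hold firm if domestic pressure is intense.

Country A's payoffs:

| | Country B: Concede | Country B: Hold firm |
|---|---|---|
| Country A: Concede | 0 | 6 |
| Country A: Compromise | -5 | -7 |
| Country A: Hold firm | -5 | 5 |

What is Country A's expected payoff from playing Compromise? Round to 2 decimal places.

E[Compromise] = 0.5·(-5) + 0.1·(-5) + 0.4·(-7) = (-2.5) + (-0.5) + (-2.8) = -5.8

-5.80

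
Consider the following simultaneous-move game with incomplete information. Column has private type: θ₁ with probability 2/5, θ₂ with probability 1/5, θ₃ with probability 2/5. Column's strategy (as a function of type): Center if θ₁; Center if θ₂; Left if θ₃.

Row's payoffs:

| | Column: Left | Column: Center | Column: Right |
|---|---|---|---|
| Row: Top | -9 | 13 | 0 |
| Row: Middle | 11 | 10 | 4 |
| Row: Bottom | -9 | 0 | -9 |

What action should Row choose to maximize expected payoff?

Middle

E[Top] = 2/5·(13) + 1/5·(13) + 2/5·(-9) = 21/5
E[Middle] = 2/5·(10) + 1/5·(10) + 2/5·(11) = 52/5
E[Bottom] = 2/5·(0) + 1/5·(0) + 2/5·(-9) = -18/5
Best response: Middle (52/5 is the largest).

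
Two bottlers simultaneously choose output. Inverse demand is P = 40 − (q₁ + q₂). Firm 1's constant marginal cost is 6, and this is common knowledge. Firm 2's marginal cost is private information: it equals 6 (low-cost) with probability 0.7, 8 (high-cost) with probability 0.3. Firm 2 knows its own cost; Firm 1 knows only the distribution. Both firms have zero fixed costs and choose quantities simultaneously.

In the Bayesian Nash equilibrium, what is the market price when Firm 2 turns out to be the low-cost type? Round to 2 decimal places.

Each type of Firm 2 best-responds to q₁; Firm 1 best-responds to the expected q₂ over Firm 2's types.
Firm 2 with cost c maximizes (40 − (q₁+q₂) − c)·q₂, giving q₂(c) = (40 − c − q₁)/2.
E[c₂] = 0.7·6 + 0.3·8 = 6.6
Firm 1's FOC against E[q₂] yields q₁ = (40 − 2·6 + E[c₂])/3 = (40 − 12 + 6.6)/3 = 11.5333.
q₂(low-cost) = 11.2333, so P = 40 − (11.5333 + 11.2333) = 17.2333.

17.23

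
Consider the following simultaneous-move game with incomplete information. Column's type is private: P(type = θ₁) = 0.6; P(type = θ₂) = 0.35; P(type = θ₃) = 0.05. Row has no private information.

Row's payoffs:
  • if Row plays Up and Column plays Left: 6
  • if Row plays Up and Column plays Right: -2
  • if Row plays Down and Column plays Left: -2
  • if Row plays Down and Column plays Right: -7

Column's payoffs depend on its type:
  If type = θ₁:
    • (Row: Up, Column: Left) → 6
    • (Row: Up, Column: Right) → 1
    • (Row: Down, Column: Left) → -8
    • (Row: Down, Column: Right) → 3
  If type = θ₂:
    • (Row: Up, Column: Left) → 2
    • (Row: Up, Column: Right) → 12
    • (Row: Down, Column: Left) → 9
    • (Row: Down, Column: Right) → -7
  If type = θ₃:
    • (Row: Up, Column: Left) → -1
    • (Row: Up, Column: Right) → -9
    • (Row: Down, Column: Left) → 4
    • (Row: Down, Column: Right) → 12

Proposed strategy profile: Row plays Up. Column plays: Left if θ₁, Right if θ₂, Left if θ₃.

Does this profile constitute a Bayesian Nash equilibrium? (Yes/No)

Yes

Row plays Up: E[Up] = 0.6·(6) + 0.35·(-2) + 0.05·(6) = 3.2; E[Down] = -3.75. Best-responding. ✓
Column (type θ₁), facing Up: Left gives 6, Right gives 1. Proposed Left is best. ✓
Column (type θ₂), facing Up: Left gives 2, Right gives 12. Proposed Right is best. ✓
Column (type θ₃), facing Up: Left gives -1, Right gives -9. Proposed Left is best. ✓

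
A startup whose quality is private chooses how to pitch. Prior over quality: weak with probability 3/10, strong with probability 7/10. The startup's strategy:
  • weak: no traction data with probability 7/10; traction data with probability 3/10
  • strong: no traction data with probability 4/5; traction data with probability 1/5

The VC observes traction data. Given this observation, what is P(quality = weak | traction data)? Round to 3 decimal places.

Apply Bayes' rule using the sender's strategy as the likelihood.
P(traction data) = (3/10)·(3/10) + (7/10)·(1/5) = 23/100
P(weak | traction data) = ((3/10)·(3/10)) / (23/100) = (9/100) / (23/100) = 9/23

0.391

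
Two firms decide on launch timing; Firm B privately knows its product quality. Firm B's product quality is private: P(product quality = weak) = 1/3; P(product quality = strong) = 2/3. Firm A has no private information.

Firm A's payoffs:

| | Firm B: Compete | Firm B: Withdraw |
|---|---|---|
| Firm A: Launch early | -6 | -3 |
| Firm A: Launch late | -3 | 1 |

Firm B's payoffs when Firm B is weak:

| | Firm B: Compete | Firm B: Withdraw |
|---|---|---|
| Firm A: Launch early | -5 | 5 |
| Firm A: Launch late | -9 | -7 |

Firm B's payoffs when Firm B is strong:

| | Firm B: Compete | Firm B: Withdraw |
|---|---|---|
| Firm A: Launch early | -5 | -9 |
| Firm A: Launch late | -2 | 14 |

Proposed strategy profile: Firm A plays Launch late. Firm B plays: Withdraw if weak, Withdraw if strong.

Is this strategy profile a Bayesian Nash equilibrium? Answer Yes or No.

Yes

A profile is a BNE iff every type of every player is best-responding given beliefs about the other side.
Firm A plays Launch late: E[Launch late] = 1/3·(1) + 2/3·(1) = 1; E[Launch early] = -3. Best-responding. ✓
Firm B (product quality weak), facing Launch late: Compete gives -9, Withdraw gives -7. Proposed Withdraw is best. ✓
Firm B (product quality strong), facing Launch late: Compete gives -2, Withdraw gives 14. Proposed Withdraw is best. ✓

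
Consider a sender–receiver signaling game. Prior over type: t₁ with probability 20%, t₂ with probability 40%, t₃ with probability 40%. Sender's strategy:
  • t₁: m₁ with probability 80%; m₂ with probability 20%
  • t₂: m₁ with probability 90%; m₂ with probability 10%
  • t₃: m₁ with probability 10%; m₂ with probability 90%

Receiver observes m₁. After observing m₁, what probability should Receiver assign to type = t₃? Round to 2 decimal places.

0.07

P(m₁) = 0.2·0.8 + 0.4·0.9 + 0.4·0.1 = 0.56
P(t₃ | m₁) = (0.4·0.1) / 0.56 = 0.04 / 0.56 = 0.0714286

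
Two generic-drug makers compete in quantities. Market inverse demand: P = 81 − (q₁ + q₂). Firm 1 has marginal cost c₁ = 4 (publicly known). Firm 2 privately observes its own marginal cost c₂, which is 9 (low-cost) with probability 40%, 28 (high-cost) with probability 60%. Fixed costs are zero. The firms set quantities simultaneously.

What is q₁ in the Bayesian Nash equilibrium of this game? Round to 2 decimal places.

Firm 2 with cost c maximizes (81 − (q₁+q₂) − c)·q₂, giving q₂(c) = (81 − c − q₁)/2.
E[c₂] = 0.4·9 + 0.6·28 = 20.4
Firm 1's FOC against E[q₂] yields q₁ = (81 − 2·4 + E[c₂])/3 = (81 − 8 + 20.4)/3 = 31.1333.

31.13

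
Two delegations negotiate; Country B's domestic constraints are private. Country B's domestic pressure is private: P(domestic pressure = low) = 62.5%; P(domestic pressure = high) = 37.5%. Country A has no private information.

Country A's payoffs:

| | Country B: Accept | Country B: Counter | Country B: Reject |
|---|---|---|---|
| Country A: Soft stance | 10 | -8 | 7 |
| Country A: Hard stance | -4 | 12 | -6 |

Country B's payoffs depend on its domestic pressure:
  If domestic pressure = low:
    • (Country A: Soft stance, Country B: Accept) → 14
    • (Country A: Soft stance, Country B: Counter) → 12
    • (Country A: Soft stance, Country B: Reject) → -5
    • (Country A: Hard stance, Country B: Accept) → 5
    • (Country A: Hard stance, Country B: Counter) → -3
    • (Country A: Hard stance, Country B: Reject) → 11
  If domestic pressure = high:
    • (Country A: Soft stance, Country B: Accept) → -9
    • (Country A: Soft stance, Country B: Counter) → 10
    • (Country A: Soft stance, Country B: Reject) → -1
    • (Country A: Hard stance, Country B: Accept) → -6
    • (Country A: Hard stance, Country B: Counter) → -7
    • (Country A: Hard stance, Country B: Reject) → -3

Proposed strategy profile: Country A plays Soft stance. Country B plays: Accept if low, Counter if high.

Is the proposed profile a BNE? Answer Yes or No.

Yes

Country A plays Soft stance: E[Soft stance] = 0.625·(10) + 0.375·(-8) = 3.25; E[Hard stance] = 2. Best-responding. ✓
Country B (domestic pressure low), facing Soft stance: Accept gives 14, Counter gives 12, Reject gives -5. Proposed Accept is best. ✓
Country B (domestic pressure high), facing Soft stance: Accept gives -9, Counter gives 10, Reject gives -1. Proposed Counter is best. ✓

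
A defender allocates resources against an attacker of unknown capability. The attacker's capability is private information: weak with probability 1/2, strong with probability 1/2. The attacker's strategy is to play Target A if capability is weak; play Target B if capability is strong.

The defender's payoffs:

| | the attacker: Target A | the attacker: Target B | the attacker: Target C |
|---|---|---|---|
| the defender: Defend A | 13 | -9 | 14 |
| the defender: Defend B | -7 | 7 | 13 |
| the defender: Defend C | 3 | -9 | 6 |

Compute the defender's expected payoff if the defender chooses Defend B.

E[Defend B] = 1/2·(-7) + 1/2·7 = (-7/2) + 7/2 = 0

0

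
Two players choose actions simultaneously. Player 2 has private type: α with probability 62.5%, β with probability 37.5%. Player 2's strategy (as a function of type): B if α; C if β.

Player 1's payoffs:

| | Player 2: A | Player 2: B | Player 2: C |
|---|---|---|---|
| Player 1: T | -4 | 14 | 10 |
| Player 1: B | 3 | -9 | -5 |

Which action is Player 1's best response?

T

E[T] = 0.625·(14) + 0.375·(10) = 12.5
E[B] = 0.625·(-9) + 0.375·(-5) = -7.5
Best response: T (12.5 is the largest).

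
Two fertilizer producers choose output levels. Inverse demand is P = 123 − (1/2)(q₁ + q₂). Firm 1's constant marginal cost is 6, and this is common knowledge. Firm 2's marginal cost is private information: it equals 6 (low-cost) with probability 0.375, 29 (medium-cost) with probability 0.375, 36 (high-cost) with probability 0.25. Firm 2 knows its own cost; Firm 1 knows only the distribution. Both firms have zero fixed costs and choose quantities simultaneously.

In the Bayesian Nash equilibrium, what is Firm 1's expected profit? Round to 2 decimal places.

Each type of Firm 2 best-responds to q₁; Firm 1 best-responds to the expected q₂ over Firm 2's types.
Firm 2 with cost c maximizes (123 − (1/2)(q₁+q₂) − c)·q₂, giving q₂(c) = (123 − c − (1/2)q₁).
E[c₂] = 0.375·6 + 0.375·29 + 0.25·36 = 22.125
Firm 1's FOC against E[q₂] yields q₁ = (123 − 2·6 + E[c₂])/(3/2) = (123 − 12 + 22.125)/(3/2) = 88.75.
E[P] = 123 − (1/2)·(q₁ + E[q₂]) = 50.375; Firm 1's expected profit = (E[P] − 6)·q₁ = (50.375 − 6)·88.75 = 3938.28.

3938.28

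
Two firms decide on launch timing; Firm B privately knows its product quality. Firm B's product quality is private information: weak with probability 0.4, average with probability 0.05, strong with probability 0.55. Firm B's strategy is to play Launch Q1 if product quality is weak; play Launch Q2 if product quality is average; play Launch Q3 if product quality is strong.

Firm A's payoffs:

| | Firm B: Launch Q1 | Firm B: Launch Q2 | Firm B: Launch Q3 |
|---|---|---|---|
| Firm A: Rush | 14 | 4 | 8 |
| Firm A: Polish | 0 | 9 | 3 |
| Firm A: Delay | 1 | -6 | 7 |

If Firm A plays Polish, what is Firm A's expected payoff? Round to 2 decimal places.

E[Polish] = 0.4·0 + 0.05·9 + 0.55·3 = 0 + 0.45 + 1.65 = 2.1

2.10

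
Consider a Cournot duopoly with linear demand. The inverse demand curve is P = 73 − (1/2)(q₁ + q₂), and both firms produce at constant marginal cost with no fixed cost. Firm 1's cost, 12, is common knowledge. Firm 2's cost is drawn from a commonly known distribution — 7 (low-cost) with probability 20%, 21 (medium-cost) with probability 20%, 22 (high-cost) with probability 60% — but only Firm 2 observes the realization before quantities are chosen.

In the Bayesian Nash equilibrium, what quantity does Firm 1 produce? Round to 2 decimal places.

Type-c best response for Firm 2: q₂(c) = (73 − c) − q₁/2.
Firm 1 maximizes expected profit; its first-order condition is 73 − q₁ − (1/2)E[q₂] − 12 = 0.
Substituting E[q₂] and solving: E[c₂] = 18.8, so q₁ = (73 − 2·12 + 18.8)/(3/2) = 45.2.

45.20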